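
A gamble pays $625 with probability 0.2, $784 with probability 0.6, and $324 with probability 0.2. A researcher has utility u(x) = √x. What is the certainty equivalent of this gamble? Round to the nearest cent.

E[u] = 0.2·√625 + 0.6·√784 + 0.2·√324 = 0.2·25 + 0.6·28 + 0.2·18 = 25.4
CE = (25.4)² = 645.16

$645.16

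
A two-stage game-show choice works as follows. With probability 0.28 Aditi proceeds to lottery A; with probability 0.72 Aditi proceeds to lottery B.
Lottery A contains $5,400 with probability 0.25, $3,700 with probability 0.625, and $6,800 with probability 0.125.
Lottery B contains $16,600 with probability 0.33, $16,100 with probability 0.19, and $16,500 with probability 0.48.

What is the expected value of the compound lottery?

$13,112.54

EV(A) = 0.25 × 5400 + 0.625 × 3700 + 0.125 × 6800 = 1350 + 2312.5 + 850 = 4512.5
EV(B) = 0.33 × 16600 + 0.19 × 16100 + 0.48 × 16500 = 5478 + 3059 + 7920 = 16457
Overall = 0.28 × 4512.5 + 0.72 × 16457 = 1263.5 + 11849.04 = 13112.54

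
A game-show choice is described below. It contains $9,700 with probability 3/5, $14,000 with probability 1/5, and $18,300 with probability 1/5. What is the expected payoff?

$12,280

EV = 3/5 × 9700 + 1/5 × 14000 + 1/5 × 18300 = 5820 + 2800 + 3660 = 12280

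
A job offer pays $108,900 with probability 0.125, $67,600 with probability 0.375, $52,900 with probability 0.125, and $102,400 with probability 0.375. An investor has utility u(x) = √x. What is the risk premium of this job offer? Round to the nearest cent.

E[u] = 0.125·√108900 + 0.375·√67600 + 0.125·√52900 + 0.375·√102400 = 0.125·330 + 0.375·260 + 0.125·230 + 0.375·320 = 287.5
CE = (287.5)² = 82656.25
Risk premium = EV − CE = 83975 − 82656.25 = 1318.75

$1,318.75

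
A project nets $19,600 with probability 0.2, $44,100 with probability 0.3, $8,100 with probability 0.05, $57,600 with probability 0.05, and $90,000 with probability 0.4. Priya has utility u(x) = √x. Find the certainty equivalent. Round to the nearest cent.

$51,756.25

E[u] = 0.2·√19600 + 0.3·√44100 + 0.05·√8100 + 0.05·√57600 + 0.4·√90000 = 0.2·140 + 0.3·210 + 0.05·90 + 0.05·240 + 0.4·300 = 227.5
CE = (227.5)² = 51756.25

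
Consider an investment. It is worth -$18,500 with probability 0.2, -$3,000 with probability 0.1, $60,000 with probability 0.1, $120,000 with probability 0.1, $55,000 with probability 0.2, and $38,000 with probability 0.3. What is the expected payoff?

EV = 0.2 × (-18500) + 0.1 × (-3000) + 0.1 × 60000 + 0.1 × 120000 + 0.2 × 55000 + 0.3 × 38000 = -3700 − 300 + 6000 + 12000 + 11000 + 11400 = 36400

$36,400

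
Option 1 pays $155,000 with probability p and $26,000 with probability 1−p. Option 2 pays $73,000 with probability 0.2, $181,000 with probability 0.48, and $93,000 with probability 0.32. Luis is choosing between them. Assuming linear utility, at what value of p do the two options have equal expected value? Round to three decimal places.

p = 0.816

EV(Option 2) = 0.2 × 73000 + 0.48 × 181000 + 0.32 × 93000 = 14600 + 86880 + 29760 = 131240
p·155000 + (1−p)·26000 = 131240
129000p + 26000 = 131240
p = (131240 − 26000) / 129000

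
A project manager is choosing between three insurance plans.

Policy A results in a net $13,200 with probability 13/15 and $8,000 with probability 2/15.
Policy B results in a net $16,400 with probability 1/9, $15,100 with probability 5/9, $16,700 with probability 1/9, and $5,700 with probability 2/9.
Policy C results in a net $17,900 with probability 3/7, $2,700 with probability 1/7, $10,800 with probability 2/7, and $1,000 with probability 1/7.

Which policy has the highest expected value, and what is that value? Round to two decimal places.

Policy B ($13,333.33)

Policy A = 13/15 × 13200 + 2/15 × 8000 = 11440 + 1066.6667 = 12506.6667
Policy B = 1/9 × 16400 + 5/9 × 15100 + 1/9 × 16700 + 2/9 × 5700 = 1822.2222 + 8388.8889 + 1855.5556 + 1266.6667 = 13333.3333
Policy C = 3/7 × 17900 + 1/7 × 2700 + 2/7 × 10800 + 1/7 × 1000 = 7671.4286 + 385.7143 + 3085.7143 + 142.8571 = 11285.7143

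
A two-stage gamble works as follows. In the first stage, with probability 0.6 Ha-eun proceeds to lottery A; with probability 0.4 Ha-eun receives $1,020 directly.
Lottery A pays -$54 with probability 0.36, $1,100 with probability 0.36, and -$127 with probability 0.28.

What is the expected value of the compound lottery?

EV(A) = 0.36 × (-54) + 0.36 × 1100 + 0.28 × (-127) = -19.44 + 396 − 35.56 = 341
Branch B: 1020 (certain)
Overall = 0.6 × 341 + 0.4 × 1020 = 204.6 + 408 = 612.6

$612.60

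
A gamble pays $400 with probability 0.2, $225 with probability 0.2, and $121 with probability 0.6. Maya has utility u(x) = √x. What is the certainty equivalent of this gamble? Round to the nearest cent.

E[u] = 0.2·√400 + 0.2·√225 + 0.6·√121 = 0.2·20 + 0.2·15 + 0.6·11 = 13.6
CE = (13.6)² = 184.96

$184.96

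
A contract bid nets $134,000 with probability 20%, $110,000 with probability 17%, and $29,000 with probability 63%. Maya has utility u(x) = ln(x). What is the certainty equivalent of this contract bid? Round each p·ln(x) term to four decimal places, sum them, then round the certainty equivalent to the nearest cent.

E[u] = 0.2·ln(134000) + 0.17·ln(110000) + 0.63·ln(29000) = 2.3611 + 1.9734 + 6.4733 = 10.8078
CE = e^10.8078 ≈ 49404.66

$49,404.66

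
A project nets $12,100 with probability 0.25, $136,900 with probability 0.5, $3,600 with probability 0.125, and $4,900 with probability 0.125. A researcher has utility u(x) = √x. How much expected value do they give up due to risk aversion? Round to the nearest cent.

$20,210.94

E[u] = 0.25·√12100 + 0.5·√136900 + 0.125·√3600 + 0.125·√4900 = 0.25·110 + 0.5·370 + 0.125·60 + 0.125·70 = 228.75
CE = (228.75)² = 52326.5625
Risk premium = EV − CE = 72537.5 − 52326.5625 = 20210.9375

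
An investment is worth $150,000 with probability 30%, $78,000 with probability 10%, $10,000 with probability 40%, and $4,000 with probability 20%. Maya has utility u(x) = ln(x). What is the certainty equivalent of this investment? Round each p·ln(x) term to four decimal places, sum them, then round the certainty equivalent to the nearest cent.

$23,035.69

E[u] = 0.3·ln(150000) + 0.1·ln(78000) + 0.4·ln(10000) + 0.2·ln(4000) = 3.5755 + 1.1264 + 3.6841 + 1.6588 = 10.0448
CE = e^10.0448 ≈ 23035.69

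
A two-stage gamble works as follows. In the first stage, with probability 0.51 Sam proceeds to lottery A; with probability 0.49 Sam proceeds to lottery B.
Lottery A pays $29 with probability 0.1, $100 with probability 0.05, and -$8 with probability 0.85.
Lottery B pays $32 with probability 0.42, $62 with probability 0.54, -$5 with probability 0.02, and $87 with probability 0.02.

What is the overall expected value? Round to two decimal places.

$24.36

EV(A) = 0.1 × 29 + 0.05 × 100 + 0.85 × (-8) = 2.9 + 5 − 6.8 = 1.1
EV(B) = 0.42 × 32 + 0.54 × 62 + 0.02 × (-5) + 0.02 × 87 = 13.44 + 33.48 − 0.1 + 1.74 = 48.56
Overall = 0.51 × 1.1 + 0.49 × 48.56 = 0.561 + 23.7944 = 24.3554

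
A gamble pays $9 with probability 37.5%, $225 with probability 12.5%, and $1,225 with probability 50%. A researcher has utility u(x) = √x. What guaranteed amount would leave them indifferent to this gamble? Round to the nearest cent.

E[u] = 0.375·√9 + 0.125·√225 + 0.5·√1225 = 0.375·3 + 0.125·15 + 0.5·35 = 20.5
CE = (20.5)² = 420.25

$420.25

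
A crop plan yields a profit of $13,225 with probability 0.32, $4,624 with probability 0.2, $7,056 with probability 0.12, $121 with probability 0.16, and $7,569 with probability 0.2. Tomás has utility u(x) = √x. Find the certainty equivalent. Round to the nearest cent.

$6,342.53

E[u] = 0.32·√13225 + 0.2·√4624 + 0.12·√7056 + 0.16·√121 + 0.2·√7569 = 0.32·115 + 0.2·68 + 0.12·84 + 0.16·11 + 0.2·87 = 79.64
CE = (79.64)² = 6342.5296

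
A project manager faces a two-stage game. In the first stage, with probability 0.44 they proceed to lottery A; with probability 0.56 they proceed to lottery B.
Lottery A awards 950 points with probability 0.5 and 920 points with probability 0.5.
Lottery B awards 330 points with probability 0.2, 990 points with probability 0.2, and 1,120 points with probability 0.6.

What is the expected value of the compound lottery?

935.56 points

EV(A) = 0.5 × 950 + 0.5 × 920 = 475 + 460 = 935
EV(B) = 0.2 × 330 + 0.2 × 990 + 0.6 × 1120 = 66 + 198 + 672 = 936
Overall = 0.44 × 935 + 0.56 × 936 = 411.4 + 524.16 = 935.56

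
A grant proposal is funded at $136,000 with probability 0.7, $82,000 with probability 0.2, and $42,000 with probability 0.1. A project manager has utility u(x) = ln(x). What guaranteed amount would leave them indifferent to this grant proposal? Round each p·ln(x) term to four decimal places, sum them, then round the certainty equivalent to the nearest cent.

E[u] = 0.7·ln(136000) + 0.2·ln(82000) + 0.1·ln(42000) = 8.2743 + 2.2629 + 1.0645 = 11.6017
CE = e^11.6017 ≈ 109283.42

$109,283.42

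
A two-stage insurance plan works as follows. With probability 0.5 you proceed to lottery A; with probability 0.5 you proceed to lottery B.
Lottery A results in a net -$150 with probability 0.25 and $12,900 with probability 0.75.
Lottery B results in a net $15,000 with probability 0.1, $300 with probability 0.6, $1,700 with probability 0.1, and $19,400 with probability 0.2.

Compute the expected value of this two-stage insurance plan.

EV(A) = 0.25 × (-150) + 0.75 × 12900 = -37.5 + 9675 = 9637.5
EV(B) = 0.1 × 15000 + 0.6 × 300 + 0.1 × 1700 + 0.2 × 19400 = 1500 + 180 + 170 + 3880 = 5730
Overall = 0.5 × 9637.5 + 0.5 × 5730 = 4818.75 + 2865 = 7683.75

$7,683.75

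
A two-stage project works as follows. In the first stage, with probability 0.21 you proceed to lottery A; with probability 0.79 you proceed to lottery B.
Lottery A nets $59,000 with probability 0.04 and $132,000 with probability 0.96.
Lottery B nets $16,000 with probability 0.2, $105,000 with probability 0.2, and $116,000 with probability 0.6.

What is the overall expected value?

$101,208.80

EV(A) = 0.04 × 59000 + 0.96 × 132000 = 2360 + 126720 = 129080
EV(B) = 0.2 × 16000 + 0.2 × 105000 + 0.6 × 116000 = 3200 + 21000 + 69600 = 93800
Overall = 0.21 × 129080 + 0.79 × 93800 = 27106.8 + 74102 = 101208.8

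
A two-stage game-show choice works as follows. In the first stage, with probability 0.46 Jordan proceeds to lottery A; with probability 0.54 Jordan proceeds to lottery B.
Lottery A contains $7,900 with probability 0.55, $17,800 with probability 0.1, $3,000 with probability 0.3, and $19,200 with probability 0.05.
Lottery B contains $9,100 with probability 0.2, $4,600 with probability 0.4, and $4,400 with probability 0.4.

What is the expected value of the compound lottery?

EV(A) = 0.55 × 7900 + 0.1 × 17800 + 0.3 × 3000 + 0.05 × 19200 = 4345 + 1780 + 900 + 960 = 7985
EV(B) = 0.2 × 9100 + 0.4 × 4600 + 0.4 × 4400 = 1820 + 1840 + 1760 = 5420
Overall = 0.46 × 7985 + 0.54 × 5420 = 3673.1 + 2926.8 = 6599.9

$6,599.90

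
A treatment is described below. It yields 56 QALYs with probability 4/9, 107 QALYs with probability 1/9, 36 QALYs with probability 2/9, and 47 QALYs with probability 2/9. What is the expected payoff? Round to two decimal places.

55.22 QALYs

EV = 4/9 × 56 + 1/9 × 107 + 2/9 × 36 + 2/9 × 47 = 24.8889 + 11.8889 + 8 + 10.4444 = 55.2222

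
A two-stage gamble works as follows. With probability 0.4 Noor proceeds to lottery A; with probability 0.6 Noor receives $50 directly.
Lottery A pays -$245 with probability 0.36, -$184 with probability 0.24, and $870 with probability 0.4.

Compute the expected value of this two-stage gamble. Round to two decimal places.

EV(A) = 0.36 × (-245) + 0.24 × (-184) + 0.4 × 870 = -88.2 − 44.16 + 348 = 215.64
Branch B: 50 (certain)
Overall = 0.4 × 215.64 + 0.6 × 50 = 86.256 + 30 = 116.256

$116.26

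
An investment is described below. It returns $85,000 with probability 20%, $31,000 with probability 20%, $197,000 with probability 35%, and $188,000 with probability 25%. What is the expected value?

EV = 0.2 × 85000 + 0.2 × 31000 + 0.35 × 197000 + 0.25 × 188000 = 17000 + 6200 + 68950 + 47000 = 139150

$139,150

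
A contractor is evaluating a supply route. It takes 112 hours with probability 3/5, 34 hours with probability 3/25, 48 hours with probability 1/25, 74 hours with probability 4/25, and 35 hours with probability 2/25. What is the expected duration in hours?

EV = 3/5 × 112 + 3/25 × 34 + 1/25 × 48 + 4/25 × 74 + 2/25 × 35 = 67.2 + 4.08 + 1.92 + 11.84 + 2.8 = 87.84

87.84 hours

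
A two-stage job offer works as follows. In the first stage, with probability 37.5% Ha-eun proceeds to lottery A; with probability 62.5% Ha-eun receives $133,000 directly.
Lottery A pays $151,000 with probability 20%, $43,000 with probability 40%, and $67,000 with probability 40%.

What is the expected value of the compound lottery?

$110,950

EV(A) = 0.2 × 151000 + 0.4 × 43000 + 0.4 × 67000 = 30200 + 17200 + 26800 = 74200
Branch B: 133000 (certain)
Overall = 0.375 × 74200 + 0.625 × 133000 = 27825 + 83125 = 110950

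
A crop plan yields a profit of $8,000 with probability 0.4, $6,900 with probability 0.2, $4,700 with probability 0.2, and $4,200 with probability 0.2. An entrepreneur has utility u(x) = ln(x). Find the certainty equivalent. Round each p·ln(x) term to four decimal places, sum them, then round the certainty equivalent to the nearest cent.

E[u] = 0.4·ln(8000) + 0.2·ln(6900) + 0.2·ln(4700) + 0.2·ln(4200) = 3.5949 + 1.7679 + 1.6911 + 1.6686 = 8.7225
CE = e^8.7225 ≈ 6139.51

$6,139.51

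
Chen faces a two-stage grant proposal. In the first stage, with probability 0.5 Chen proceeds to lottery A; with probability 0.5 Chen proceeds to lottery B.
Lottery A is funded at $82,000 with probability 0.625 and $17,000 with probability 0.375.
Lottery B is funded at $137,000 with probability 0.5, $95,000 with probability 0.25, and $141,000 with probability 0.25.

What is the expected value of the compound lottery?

EV(A) = 0.625 × 82000 + 0.375 × 17000 = 51250 + 6375 = 57625
EV(B) = 0.5 × 137000 + 0.25 × 95000 + 0.25 × 141000 = 68500 + 23750 + 35250 = 127500
Overall = 0.5 × 57625 + 0.5 × 127500 = 28812.5 + 63750 = 92562.5

$92,562.50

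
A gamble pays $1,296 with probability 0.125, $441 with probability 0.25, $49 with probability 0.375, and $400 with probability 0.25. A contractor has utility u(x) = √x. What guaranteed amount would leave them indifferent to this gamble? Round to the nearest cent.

$301.89

E[u] = 0.125·√1296 + 0.25·√441 + 0.375·√49 + 0.25·√400 = 0.125·36 + 0.25·21 + 0.375·7 + 0.25·20 = 17.375
CE = (17.375)² = 301.890625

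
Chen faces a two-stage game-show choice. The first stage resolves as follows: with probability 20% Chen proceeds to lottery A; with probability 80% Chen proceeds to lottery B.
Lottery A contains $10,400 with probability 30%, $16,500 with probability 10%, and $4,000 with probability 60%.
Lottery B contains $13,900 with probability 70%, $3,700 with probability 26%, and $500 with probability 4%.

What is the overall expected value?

EV(A) = 0.3 × 10400 + 0.1 × 16500 + 0.6 × 4000 = 3120 + 1650 + 2400 = 7170
EV(B) = 0.7 × 13900 + 0.26 × 3700 + 0.04 × 500 = 9730 + 962 + 20 = 10712
Overall = 0.2 × 7170 + 0.8 × 10712 = 1434 + 8569.6 = 10003.6

$10,003.60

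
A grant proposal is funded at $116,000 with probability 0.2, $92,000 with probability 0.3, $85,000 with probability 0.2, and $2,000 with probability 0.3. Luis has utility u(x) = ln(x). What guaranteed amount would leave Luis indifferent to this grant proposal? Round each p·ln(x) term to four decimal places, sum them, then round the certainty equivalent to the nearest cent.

$30,079.53

E[u] = 0.2·ln(116000) + 0.3·ln(92000) + 0.2·ln(85000) + 0.3·ln(2000) = 2.3323 + 3.4289 + 2.2701 + 2.2803 = 10.3116
CE = e^10.3116 ≈ 30079.53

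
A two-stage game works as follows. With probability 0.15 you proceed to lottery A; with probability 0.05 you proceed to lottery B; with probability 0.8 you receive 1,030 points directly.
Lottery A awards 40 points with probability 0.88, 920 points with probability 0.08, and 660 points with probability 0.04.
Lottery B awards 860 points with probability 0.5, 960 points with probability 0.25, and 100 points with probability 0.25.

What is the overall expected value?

879.03 points

EV(A) = 0.88 × 40 + 0.08 × 920 + 0.04 × 660 = 35.2 + 73.6 + 26.4 = 135.2
EV(B) = 0.5 × 860 + 0.25 × 960 + 0.25 × 100 = 430 + 240 + 25 = 695
Branch C: 1030 (certain)
Overall = 0.15 × 135.2 + 0.05 × 695 + 0.8 × 1030 = 20.28 + 34.75 + 824 = 879.03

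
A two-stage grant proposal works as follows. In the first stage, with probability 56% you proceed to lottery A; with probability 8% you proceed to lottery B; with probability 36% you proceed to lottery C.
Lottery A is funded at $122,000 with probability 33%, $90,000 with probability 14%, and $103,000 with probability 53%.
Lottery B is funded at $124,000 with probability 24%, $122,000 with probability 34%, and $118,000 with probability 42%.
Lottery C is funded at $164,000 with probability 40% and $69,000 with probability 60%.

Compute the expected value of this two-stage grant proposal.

EV(A) = 0.33 × 122000 + 0.14 × 90000 + 0.53 × 103000 = 40260 + 12600 + 54590 = 107450
EV(B) = 0.24 × 124000 + 0.34 × 122000 + 0.42 × 118000 = 29760 + 41480 + 49560 = 120800
EV(C) = 0.4 × 164000 + 0.6 × 69000 = 65600 + 41400 = 107000
Overall = 0.56 × 107450 + 0.08 × 120800 + 0.36 × 107000 = 60172 + 9664 + 38520 = 108356

$108,356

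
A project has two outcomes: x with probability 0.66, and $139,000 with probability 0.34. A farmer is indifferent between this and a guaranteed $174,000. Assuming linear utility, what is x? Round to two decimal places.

x = $192,030.30

0.66·x + 0.34·139000 = 174000
0.66·x = 174000 − 47260 = 126740
x = 126740 / 0.66 = 192030.3030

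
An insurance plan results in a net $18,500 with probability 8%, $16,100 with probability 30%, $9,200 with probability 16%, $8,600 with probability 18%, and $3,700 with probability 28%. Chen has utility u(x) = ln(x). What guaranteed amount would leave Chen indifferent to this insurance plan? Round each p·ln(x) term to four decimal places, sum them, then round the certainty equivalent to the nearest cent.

E[u] = 0.08·ln(18500) + 0.3·ln(16100) + 0.16·ln(9200) + 0.18·ln(8600) + 0.28·ln(3700) = 0.7860 + 2.9060 + 1.4603 + 1.6307 + 2.3005 = 9.0835
CE = e^9.0835 ≈ 8808.74

$8,808.74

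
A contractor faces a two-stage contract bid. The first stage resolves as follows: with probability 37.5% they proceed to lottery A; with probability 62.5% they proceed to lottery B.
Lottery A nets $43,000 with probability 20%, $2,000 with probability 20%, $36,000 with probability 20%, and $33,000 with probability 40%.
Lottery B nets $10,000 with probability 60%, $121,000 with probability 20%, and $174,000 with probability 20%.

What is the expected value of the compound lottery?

EV(A) = 0.2 × 43000 + 0.2 × 2000 + 0.2 × 36000 + 0.4 × 33000 = 8600 + 400 + 7200 + 13200 = 29400
EV(B) = 0.6 × 10000 + 0.2 × 121000 + 0.2 × 174000 = 6000 + 24200 + 34800 = 65000
Overall = 0.375 × 29400 + 0.625 × 65000 = 11025 + 40625 = 51650

$51,650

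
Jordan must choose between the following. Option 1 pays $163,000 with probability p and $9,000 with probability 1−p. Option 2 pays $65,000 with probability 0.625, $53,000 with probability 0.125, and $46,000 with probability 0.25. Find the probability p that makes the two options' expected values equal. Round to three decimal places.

p = 0.323

EV(Option 2) = 0.625 × 65000 + 0.125 × 53000 + 0.25 × 46000 = 40625 + 6625 + 11500 = 58750
p·163000 + (1−p)·9000 = 58750
154000p + 9000 = 58750
p = (58750 − 9000) / 154000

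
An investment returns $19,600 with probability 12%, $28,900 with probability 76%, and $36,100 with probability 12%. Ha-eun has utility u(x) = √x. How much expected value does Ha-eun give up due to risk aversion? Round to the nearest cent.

$154.56

E[u] = 0.12·√19600 + 0.76·√28900 + 0.12·√36100 = 0.12·140 + 0.76·170 + 0.12·190 = 168.8
CE = (168.8)² = 28493.44
Risk premium = EV − CE = 28648 − 28493.44 = 154.56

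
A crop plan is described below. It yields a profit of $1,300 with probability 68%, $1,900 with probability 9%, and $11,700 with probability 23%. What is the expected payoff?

EV = 0.68 × 1300 + 0.09 × 1900 + 0.23 × 11700 = 884 + 171 + 2691 = 3746

$3,746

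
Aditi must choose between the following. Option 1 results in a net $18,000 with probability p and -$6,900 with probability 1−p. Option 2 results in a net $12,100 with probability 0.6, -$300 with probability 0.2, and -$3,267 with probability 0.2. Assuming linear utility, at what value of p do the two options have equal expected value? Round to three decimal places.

p = 0.540

EV(Option 2) = 0.6 × 12100 + 0.2 × (-300) + 0.2 × (-3267) = 7260 − 60 − 653.4 = 6546.6
p·18000 + (1−p)·(-6900) = 6546.6
24900p − 6900 = 6546.6
p = (6546.6 + 6900) / 24900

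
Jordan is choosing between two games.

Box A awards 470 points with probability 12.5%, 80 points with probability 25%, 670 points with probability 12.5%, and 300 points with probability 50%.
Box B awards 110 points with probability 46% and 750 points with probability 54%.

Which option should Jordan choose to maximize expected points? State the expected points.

Box B (455.6 points)

Box A = 0.125 × 470 + 0.25 × 80 + 0.125 × 670 + 0.5 × 300 = 58.75 + 20 + 83.75 + 150 = 312.5
Box B = 0.46 × 110 + 0.54 × 750 = 50.6 + 405 = 455.6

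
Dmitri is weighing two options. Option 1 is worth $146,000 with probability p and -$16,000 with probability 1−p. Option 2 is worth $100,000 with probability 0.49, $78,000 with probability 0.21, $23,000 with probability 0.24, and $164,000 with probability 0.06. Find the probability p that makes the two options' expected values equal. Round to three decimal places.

EV(Option 2) = 0.49 × 100000 + 0.21 × 78000 + 0.24 × 23000 + 0.06 × 164000 = 49000 + 16380 + 5520 + 9840 = 80740
p·146000 + (1−p)·(-16000) = 80740
162000p − 16000 = 80740
p = (80740 + 16000) / 162000

p = 0.597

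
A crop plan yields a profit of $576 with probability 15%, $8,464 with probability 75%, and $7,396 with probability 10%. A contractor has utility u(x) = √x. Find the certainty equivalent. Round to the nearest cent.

$6,593.44

E[u] = 0.15·√576 + 0.75·√8464 + 0.1·√7396 = 0.15·24 + 0.75·92 + 0.1·86 = 81.2
CE = (81.2)² = 6593.44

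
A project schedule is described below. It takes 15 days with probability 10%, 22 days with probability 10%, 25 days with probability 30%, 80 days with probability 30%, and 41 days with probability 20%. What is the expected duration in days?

43.4 days

EV = 0.1 × 15 + 0.1 × 22 + 0.3 × 25 + 0.3 × 80 + 0.2 × 41 = 1.5 + 2.2 + 7.5 + 24 + 8.2 = 43.4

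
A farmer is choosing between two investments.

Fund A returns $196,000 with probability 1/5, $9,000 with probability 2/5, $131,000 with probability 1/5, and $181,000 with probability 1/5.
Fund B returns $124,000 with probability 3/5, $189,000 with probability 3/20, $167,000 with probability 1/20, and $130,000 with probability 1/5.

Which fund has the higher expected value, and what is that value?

Fund B ($137,100)

Fund A = 1/5 × 196000 + 2/5 × 9000 + 1/5 × 131000 + 1/5 × 181000 = 39200 + 3600 + 26200 + 36200 = 105200
Fund B = 3/5 × 124000 + 3/20 × 189000 + 1/20 × 167000 + 1/5 × 130000 = 74400 + 28350 + 8350 + 26000 = 137100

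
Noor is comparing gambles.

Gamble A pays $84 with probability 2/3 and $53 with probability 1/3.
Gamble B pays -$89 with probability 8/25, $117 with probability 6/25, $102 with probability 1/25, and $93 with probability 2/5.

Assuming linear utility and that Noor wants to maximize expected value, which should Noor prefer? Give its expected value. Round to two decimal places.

Gamble A ($73.67)

Gamble A = 2/3 × 84 + 1/3 × 53 = 56 + 17.6667 = 73.6667
Gamble B = 8/25 × (-89) + 6/25 × 117 + 1/25 × 102 + 2/5 × 93 = -28.48 + 28.08 + 4.08 + 37.2 = 40.88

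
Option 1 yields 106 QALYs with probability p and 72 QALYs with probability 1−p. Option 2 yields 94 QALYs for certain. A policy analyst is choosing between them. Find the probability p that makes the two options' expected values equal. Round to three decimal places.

p = 0.647

p·106 + (1−p)·72 = 94
34p + 72 = 94
p = (94 − 72) / 34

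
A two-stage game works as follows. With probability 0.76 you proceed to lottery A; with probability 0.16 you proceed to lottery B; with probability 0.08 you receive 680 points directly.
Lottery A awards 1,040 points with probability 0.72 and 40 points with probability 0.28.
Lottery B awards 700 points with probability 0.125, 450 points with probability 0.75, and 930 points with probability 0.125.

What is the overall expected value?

718.6 points

EV(A) = 0.72 × 1040 + 0.28 × 40 = 748.8 + 11.2 = 760
EV(B) = 0.125 × 700 + 0.75 × 450 + 0.125 × 930 = 87.5 + 337.5 + 116.25 = 541.25
Branch C: 680 (certain)
Overall = 0.76 × 760 + 0.16 × 541.25 + 0.08 × 680 = 577.6 + 86.6 + 54.4 = 718.6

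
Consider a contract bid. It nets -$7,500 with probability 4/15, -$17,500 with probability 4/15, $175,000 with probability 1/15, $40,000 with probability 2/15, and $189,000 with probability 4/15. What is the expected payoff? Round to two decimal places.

$60,733.33

EV = 4/15 × (-7500) + 4/15 × (-17500) + 1/15 × 175000 + 2/15 × 40000 + 4/15 × 189000 = -2000 − 4666.6667 + 11666.6667 + 5333.3333 + 50400 = 60733.3333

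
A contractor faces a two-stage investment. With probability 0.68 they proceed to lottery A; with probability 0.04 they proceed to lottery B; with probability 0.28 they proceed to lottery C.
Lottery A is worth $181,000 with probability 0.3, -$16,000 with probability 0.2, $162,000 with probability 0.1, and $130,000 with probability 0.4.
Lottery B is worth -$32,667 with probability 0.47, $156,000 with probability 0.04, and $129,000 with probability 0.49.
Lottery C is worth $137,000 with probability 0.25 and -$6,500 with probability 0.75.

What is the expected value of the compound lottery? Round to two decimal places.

EV(A) = 0.3 × 181000 + 0.2 × (-16000) + 0.1 × 162000 + 0.4 × 130000 = 54300 − 3200 + 16200 + 52000 = 119300
EV(B) = 0.47 × (-32667) + 0.04 × 156000 + 0.49 × 129000 = -15353.49 + 6240 + 63210 = 54096.51
EV(C) = 0.25 × 137000 + 0.75 × (-6500) = 34250 − 4875 = 29375
Overall = 0.68 × 119300 + 0.04 × 54096.51 + 0.28 × 29375 = 81124 + 2163.8604 + 8225 = 91512.8604

$91,512.86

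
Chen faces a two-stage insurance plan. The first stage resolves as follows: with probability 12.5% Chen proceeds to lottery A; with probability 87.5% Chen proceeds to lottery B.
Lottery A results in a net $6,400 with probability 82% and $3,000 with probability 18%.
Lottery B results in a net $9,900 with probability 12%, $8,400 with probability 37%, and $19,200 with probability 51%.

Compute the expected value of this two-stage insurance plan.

$13,050.50

EV(A) = 0.82 × 6400 + 0.18 × 3000 = 5248 + 540 = 5788
EV(B) = 0.12 × 9900 + 0.37 × 8400 + 0.51 × 19200 = 1188 + 3108 + 9792 = 14088
Overall = 0.125 × 5788 + 0.875 × 14088 = 723.5 + 12327 = 13050.5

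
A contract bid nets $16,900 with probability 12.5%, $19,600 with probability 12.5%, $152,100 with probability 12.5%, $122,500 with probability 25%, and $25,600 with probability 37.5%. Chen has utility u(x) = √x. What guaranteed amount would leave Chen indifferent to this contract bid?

E[u] = 0.125·√16900 + 0.125·√19600 + 0.125·√152100 + 0.25·√122500 + 0.375·√25600 = 0.125·130 + 0.125·140 + 0.125·390 + 0.25·350 + 0.375·160 = 230
CE = (230)² = 52900

$52,900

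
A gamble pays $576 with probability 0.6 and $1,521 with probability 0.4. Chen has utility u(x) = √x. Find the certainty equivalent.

$900

E[u] = 0.6·√576 + 0.4·√1521 = 0.6·24 + 0.4·39 = 30
CE = (30)² = 900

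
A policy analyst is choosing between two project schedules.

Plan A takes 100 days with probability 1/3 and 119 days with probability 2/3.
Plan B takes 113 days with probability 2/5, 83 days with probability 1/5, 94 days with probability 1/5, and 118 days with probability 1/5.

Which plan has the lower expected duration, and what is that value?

Plan A = 1/3 × 100 + 2/3 × 119 = 33.3333 + 79.3333 = 112.6667
Plan B = 2/5 × 113 + 1/5 × 83 + 1/5 × 94 + 1/5 × 118 = 45.2 + 16.6 + 18.8 + 23.6 = 104.2

Plan B (104.2 days)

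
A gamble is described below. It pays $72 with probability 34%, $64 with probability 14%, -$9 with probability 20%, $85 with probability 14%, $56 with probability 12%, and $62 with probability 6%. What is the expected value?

EV = 0.34 × 72 + 0.14 × 64 + 0.2 × (-9) + 0.14 × 85 + 0.12 × 56 + 0.06 × 62 = 24.48 + 8.96 − 1.8 + 11.9 + 6.72 + 3.72 = 53.98

$53.98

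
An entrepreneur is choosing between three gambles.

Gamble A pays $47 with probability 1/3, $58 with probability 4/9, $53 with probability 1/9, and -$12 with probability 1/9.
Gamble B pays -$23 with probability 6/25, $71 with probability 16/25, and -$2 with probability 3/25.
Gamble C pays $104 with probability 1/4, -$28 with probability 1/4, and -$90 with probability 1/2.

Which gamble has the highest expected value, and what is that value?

Gamble A ($46)

Gamble A = 1/3 × 47 + 4/9 × 58 + 1/9 × 53 + 1/9 × (-12) = 15.6667 + 25.7778 + 5.8889 − 1.3333 = 46
Gamble B = 6/25 × (-23) + 16/25 × 71 + 3/25 × (-2) = -5.52 + 45.44 − 0.24 = 39.68
Gamble C = 1/4 × 104 + 1/4 × (-28) + 1/2 × (-90) = 26 − 7 − 45 = -26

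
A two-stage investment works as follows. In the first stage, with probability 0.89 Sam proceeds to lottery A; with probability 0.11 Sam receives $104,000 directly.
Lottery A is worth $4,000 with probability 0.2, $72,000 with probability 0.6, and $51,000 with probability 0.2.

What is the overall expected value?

EV(A) = 0.2 × 4000 + 0.6 × 72000 + 0.2 × 51000 = 800 + 43200 + 10200 = 54200
Branch B: 104000 (certain)
Overall = 0.89 × 54200 + 0.11 × 104000 = 48238 + 11440 = 59678

$59,678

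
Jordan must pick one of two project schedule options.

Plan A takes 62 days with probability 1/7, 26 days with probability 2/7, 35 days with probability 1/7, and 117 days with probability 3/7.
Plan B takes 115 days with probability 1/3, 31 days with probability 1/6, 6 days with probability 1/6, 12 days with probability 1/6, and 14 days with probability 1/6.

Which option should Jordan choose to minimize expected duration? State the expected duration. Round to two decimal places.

Plan B (48.83 days)

Plan A = 1/7 × 62 + 2/7 × 26 + 1/7 × 35 + 3/7 × 117 = 8.8571 + 7.4286 + 5 + 50.1429 = 71.4286
Plan B = 1/3 × 115 + 1/6 × 31 + 1/6 × 6 + 1/6 × 12 + 1/6 × 14 = 38.3333 + 5.1667 + 1 + 2 + 2.3333 = 48.8333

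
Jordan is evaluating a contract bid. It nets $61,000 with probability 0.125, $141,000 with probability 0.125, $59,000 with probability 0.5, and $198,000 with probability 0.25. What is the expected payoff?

$104,250

EV = 0.125 × 61000 + 0.125 × 141000 + 0.5 × 59000 + 0.25 × 198000 = 7625 + 17625 + 29500 + 49500 = 104250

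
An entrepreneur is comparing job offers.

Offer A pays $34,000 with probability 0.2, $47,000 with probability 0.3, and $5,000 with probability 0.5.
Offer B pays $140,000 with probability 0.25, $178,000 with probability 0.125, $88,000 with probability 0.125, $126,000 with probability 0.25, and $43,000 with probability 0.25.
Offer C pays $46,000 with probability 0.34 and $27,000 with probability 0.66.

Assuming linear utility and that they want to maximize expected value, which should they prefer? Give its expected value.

Offer A = 0.2 × 34000 + 0.3 × 47000 + 0.5 × 5000 = 6800 + 14100 + 2500 = 23400
Offer B = 0.25 × 140000 + 0.125 × 178000 + 0.125 × 88000 + 0.25 × 126000 + 0.25 × 43000 = 35000 + 22250 + 11000 + 31500 + 10750 = 110500
Offer C = 0.34 × 46000 + 0.66 × 27000 = 15640 + 17820 = 33460

Offer B ($110,500)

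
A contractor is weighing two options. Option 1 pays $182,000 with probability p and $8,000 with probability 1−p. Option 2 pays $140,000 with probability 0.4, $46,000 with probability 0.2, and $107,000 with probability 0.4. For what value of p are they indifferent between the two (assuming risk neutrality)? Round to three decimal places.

EV(Option 2) = 0.4 × 140000 + 0.2 × 46000 + 0.4 × 107000 = 56000 + 9200 + 42800 = 108000
p·182000 + (1−p)·8000 = 108000
174000p + 8000 = 108000
p = (108000 − 8000) / 174000

p = 0.575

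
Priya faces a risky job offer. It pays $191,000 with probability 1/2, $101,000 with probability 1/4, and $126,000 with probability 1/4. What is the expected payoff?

$152,250

EV = 1/2 × 191000 + 1/4 × 101000 + 1/4 × 126000 = 95500 + 25250 + 31500 = 152250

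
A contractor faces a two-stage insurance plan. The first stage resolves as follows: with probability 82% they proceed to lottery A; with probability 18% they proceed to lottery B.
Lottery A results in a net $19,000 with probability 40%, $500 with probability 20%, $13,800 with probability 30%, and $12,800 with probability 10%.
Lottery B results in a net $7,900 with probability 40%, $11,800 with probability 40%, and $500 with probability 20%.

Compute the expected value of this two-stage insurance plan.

EV(A) = 0.4 × 19000 + 0.2 × 500 + 0.3 × 13800 + 0.1 × 12800 = 7600 + 100 + 4140 + 1280 = 13120
EV(B) = 0.4 × 7900 + 0.4 × 11800 + 0.2 × 500 = 3160 + 4720 + 100 = 7980
Overall = 0.82 × 13120 + 0.18 × 7980 = 10758.4 + 1436.4 = 12194.8

$12,194.80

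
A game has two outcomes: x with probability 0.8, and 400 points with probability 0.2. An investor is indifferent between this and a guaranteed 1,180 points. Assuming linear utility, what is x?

0.8·x + 0.2·400 = 1180
0.8·x = 1180 − 80 = 1100
x = 1100 / 0.8 = 1375

x = 1,375 points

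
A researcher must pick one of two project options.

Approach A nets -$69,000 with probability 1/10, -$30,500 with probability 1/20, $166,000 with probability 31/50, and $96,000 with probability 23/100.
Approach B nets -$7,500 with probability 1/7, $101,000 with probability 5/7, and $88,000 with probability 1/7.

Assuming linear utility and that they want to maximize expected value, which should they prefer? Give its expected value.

Approach A ($116,575)

Approach A = 1/10 × (-69000) + 1/20 × (-30500) + 31/50 × 166000 + 23/100 × 96000 = -6900 − 1525 + 102920 + 22080 = 116575
Approach B = 1/7 × (-7500) + 5/7 × 101000 + 1/7 × 88000 = -1071.4286 + 72142.8571 + 12571.4286 = 83642.8571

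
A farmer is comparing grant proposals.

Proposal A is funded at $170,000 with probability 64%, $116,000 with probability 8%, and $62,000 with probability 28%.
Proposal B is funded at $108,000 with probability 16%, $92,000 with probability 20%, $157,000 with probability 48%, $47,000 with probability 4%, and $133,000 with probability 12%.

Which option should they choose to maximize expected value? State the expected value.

Proposal A ($135,440)

Proposal A = 0.64 × 170000 + 0.08 × 116000 + 0.28 × 62000 = 108800 + 9280 + 17360 = 135440
Proposal B = 0.16 × 108000 + 0.2 × 92000 + 0.48 × 157000 + 0.04 × 47000 + 0.12 × 133000 = 17280 + 18400 + 75360 + 1880 + 15960 = 128880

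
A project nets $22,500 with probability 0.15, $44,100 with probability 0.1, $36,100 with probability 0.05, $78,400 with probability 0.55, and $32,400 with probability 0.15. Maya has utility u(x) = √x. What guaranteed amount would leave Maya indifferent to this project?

E[u] = 0.15·√22500 + 0.1·√44100 + 0.05·√36100 + 0.55·√78400 + 0.15·√32400 = 0.15·150 + 0.1·210 + 0.05·190 + 0.55·280 + 0.15·180 = 234
CE = (234)² = 54756

$54,756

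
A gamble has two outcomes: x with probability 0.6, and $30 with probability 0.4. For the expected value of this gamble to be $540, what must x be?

x = $880

0.6·x + 0.4·30 = 540
0.6·x = 540 − 12 = 528
x = 528 / 0.6 = 880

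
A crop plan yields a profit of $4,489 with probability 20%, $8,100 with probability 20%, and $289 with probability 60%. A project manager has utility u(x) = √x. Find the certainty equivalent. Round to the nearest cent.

$1,730.56

E[u] = 0.2·√4489 + 0.2·√8100 + 0.6·√289 = 0.2·67 + 0.2·90 + 0.6·17 = 41.6
CE = (41.6)² = 1730.56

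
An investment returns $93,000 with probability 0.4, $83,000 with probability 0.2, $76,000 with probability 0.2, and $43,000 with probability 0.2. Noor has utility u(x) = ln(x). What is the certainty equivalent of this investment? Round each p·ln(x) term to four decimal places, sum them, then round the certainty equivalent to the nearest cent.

$74,824.45

E[u] = 0.4·ln(93000) + 0.2·ln(83000) + 0.2·ln(76000) + 0.2·ln(43000) = 4.5761 + 2.2653 + 2.2477 + 2.1338 = 11.2229
CE = e^11.2229 ≈ 74824.45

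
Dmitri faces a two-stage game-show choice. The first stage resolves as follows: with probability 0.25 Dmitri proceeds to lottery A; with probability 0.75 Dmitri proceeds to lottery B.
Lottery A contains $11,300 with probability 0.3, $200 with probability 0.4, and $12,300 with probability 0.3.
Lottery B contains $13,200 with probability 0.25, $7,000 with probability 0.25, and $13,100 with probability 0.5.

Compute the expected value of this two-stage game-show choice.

EV(A) = 0.3 × 11300 + 0.4 × 200 + 0.3 × 12300 = 3390 + 80 + 3690 = 7160
EV(B) = 0.25 × 13200 + 0.25 × 7000 + 0.5 × 13100 = 3300 + 1750 + 6550 = 11600
Overall = 0.25 × 7160 + 0.75 × 11600 = 1790 + 8700 = 10490

$10,490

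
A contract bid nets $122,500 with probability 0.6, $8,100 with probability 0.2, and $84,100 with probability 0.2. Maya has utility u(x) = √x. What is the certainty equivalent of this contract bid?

E[u] = 0.6·√122500 + 0.2·√8100 + 0.2·√84100 = 0.6·350 + 0.2·90 + 0.2·290 = 286
CE = (286)² = 81796

$81,796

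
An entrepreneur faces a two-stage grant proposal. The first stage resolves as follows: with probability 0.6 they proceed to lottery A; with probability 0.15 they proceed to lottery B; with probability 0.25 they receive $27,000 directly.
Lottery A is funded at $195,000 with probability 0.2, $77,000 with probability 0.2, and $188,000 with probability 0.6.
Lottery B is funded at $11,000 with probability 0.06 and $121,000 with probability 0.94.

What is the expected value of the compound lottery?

EV(A) = 0.2 × 195000 + 0.2 × 77000 + 0.6 × 188000 = 39000 + 15400 + 112800 = 167200
EV(B) = 0.06 × 11000 + 0.94 × 121000 = 660 + 113740 = 114400
Branch C: 27000 (certain)
Overall = 0.6 × 167200 + 0.15 × 114400 + 0.25 × 27000 = 100320 + 17160 + 6750 = 124230

$124,230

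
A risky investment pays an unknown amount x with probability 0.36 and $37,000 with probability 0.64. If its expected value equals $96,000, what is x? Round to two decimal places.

0.36·x + 0.64·37000 = 96000
0.36·x = 96000 − 23680 = 72320
x = 72320 / 0.36 = 200888.8889

x = $200,888.89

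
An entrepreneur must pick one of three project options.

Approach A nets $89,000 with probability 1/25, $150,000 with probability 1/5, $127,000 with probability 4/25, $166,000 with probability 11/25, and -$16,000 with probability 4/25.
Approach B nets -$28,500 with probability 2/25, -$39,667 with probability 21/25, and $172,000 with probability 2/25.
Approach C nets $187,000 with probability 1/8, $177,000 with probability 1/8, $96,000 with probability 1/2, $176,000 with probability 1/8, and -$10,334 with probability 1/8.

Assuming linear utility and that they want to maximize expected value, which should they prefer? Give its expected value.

Approach A ($124,360)

Approach A = 1/25 × 89000 + 1/5 × 150000 + 4/25 × 127000 + 11/25 × 166000 + 4/25 × (-16000) = 3560 + 30000 + 20320 + 73040 − 2560 = 124360
Approach B = 2/25 × (-28500) + 21/25 × (-39667) + 2/25 × 172000 = -2280 − 33320.28 + 13760 = -21840.28
Approach C = 1/8 × 187000 + 1/8 × 177000 + 1/2 × 96000 + 1/8 × 176000 + 1/8 × (-10334) = 23375 + 22125 + 48000 + 22000 − 1291.75 = 114208.25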